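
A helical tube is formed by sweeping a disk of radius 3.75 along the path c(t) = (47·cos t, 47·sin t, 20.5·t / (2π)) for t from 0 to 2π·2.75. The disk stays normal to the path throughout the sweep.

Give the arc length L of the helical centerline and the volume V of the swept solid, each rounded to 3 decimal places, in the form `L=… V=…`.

2πR = 2π·47 = 295.309709
per-turn = √(295.309709² + 20.5²) = √(87207.8245 + 420.25) = √87628.0745 = 296.020395
L = 2.75 × 296.020395 = 814.056087
V = π·3.75² × L = 44.178647 × 814.056087 = 35963.896269

L=814.056 V=35963.896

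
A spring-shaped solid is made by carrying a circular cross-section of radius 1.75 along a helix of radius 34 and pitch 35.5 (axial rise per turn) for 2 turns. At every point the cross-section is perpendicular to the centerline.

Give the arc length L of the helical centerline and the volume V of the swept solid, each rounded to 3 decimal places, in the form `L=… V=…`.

2πR = 2π·34 = 213.628300
per-turn = √(213.628300² + 35.5²) = √(45637.0508 + 1260.25) = √46897.3008 = 216.557846
L = 2 × 216.557846 = 433.115692
V = π·1.75² × L = 9.621128 × 433.115692 = 4167.061300

L=433.116 V=4167.061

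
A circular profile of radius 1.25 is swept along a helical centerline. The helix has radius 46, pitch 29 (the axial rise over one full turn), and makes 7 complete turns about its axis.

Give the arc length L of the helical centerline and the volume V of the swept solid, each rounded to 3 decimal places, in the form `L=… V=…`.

2πR = 2π·46 = 289.026524
per-turn = √(289.026524² + 29²) = √(83536.3317 + 841) = √84377.3317 = 290.477764
L = 7 × 290.477764 = 2033.344351
V = π·1.25² × L = 4.908739 × 2033.344351 = 9981.155744

L=2033.344 V=9981.156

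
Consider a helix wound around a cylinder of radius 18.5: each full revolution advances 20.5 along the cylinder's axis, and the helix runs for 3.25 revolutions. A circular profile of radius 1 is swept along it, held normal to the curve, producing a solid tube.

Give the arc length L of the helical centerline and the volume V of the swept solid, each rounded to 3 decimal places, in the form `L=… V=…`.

L=383.607 V=1205.136

2πR = 2π·18.5 = 116.238928
per-turn = √(116.238928² + 20.5²) = √(13511.4884 + 420.25) = √13931.7384 = 118.032785
L = 3.25 × 118.032785 = 383.606552
V = π·1² × L = 3.141593 × 383.606552 = 1205.135527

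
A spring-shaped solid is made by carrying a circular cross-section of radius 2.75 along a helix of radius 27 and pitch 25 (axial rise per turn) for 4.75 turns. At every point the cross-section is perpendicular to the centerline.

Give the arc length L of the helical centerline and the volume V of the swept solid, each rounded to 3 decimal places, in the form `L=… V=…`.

2πR = 2π·27 = 169.646003
per-turn = √(169.646003² + 25²) = √(28779.7664 + 625) = √29404.7664 = 171.478181
L = 4.75 × 171.478181 = 814.521358
V = π·2.75² × L = 23.758294 × 814.521358 = 19351.638254

L=814.521 V=19351.638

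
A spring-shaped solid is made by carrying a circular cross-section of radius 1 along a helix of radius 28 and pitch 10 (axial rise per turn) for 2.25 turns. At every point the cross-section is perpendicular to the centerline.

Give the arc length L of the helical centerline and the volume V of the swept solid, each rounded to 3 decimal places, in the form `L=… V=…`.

2πR = 2π·28 = 175.929189
per-turn = √(175.929189² + 10²) = √(30951.0794 + 100) = √31051.0794 = 176.213165
L = 2.25 × 176.213165 = 396.479620
V = π·1² × L = 3.141593 × 396.479620 = 1245.577463

L=396.480 V=1245.577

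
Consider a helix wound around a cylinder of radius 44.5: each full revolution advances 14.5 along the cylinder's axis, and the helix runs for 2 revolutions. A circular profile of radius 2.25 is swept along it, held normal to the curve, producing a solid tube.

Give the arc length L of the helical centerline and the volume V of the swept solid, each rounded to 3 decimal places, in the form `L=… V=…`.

2πR = 2π·44.5 = 279.601746
per-turn = √(279.601746² + 14.5²) = √(78177.1365 + 210.25) = √78387.3865 = 279.977475
L = 2 × 279.977475 = 559.954950
V = π·2.25² × L = 15.904313 × 559.954950 = 8905.698681

L=559.955 V=8905.699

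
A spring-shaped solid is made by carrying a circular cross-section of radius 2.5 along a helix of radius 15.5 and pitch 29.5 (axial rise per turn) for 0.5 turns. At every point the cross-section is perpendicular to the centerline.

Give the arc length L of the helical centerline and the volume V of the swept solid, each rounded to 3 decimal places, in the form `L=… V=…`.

2πR = 2π·15.5 = 97.389372
per-turn = √(97.389372² + 29.5²) = √(9484.6898 + 870.25) = √10354.9398 = 101.759225
L = 0.5 × 101.759225 = 50.879612
V = π·2.5² × L = 19.634954 × 50.879612 = 999.018853

L=50.880 V=999.019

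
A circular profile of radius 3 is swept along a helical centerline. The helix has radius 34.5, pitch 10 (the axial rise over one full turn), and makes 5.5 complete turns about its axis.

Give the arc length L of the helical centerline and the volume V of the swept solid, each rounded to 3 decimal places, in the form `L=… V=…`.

2πR = 2π·34.5 = 216.769893
per-turn = √(216.769893² + 10²) = √(46989.1866 + 100) = √47089.1866 = 217.000430
L = 5.5 × 217.000430 = 1193.502364
V = π·3² × L = 28.274334 × 1193.502364 = 33745.484333

L=1193.502 V=33745.484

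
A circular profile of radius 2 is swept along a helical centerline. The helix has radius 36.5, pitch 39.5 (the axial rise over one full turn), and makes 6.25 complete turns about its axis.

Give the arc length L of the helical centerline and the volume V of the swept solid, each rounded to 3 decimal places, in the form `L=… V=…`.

2πR = 2π·36.5 = 229.336264
per-turn = √(229.336264² + 39.5²) = √(52595.1219 + 1560.25) = √54155.3719 = 232.713068
L = 6.25 × 232.713068 = 1454.456673
V = π·2² × L = 12.566371 × 1454.456673 = 18277.241593

L=1454.457 V=18277.242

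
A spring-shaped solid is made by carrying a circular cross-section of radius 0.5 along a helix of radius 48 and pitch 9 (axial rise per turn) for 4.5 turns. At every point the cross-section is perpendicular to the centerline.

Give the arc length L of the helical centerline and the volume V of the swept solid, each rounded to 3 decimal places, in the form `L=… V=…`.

L=1357.772 V=1066.392

2πR = 2π·48 = 301.592895
per-turn = √(301.592895² + 9²) = √(90958.2742 + 81) = √91039.2742 = 301.727152
L = 4.5 × 301.727152 = 1357.772183
V = π·0.5² × L = 0.785398 × 1357.772183 = 1066.391779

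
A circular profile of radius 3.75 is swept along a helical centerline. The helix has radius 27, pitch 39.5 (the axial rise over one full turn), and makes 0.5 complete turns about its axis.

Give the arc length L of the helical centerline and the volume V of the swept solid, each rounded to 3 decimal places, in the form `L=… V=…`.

L=87.092 V=3847.604

2πR = 2π·27 = 169.646003
per-turn = √(169.646003² + 39.5²) = √(28779.7664 + 1560.25) = √30340.0164 = 174.183858
L = 0.5 × 174.183858 = 87.091929
V = π·3.75² × L = 44.178647 × 87.091929 = 3847.603564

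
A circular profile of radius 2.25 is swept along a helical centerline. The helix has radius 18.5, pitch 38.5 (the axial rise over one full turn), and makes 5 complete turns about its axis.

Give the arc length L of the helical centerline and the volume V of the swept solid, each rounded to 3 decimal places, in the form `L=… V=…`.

2πR = 2π·18.5 = 116.238928
per-turn = √(116.238928² + 38.5²) = √(13511.4884 + 1482.25) = √14993.7384 = 122.448922
L = 5 × 122.448922 = 612.244608
V = π·2.25² × L = 15.904313 × 612.244608 = 9737.329769

L=612.245 V=9737.330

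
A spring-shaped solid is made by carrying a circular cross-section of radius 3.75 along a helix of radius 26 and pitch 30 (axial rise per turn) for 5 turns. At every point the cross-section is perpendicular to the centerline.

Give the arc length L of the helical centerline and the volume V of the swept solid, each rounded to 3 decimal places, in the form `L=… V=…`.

2πR = 2π·26 = 163.362818
per-turn = √(163.362818² + 30²) = √(26687.4103 + 900) = √27587.4103 = 166.094582
L = 5 × 166.094582 = 830.472912
V = π·3.75² × L = 44.178647 × 830.472912 = 36689.169364

L=830.473 V=36689.169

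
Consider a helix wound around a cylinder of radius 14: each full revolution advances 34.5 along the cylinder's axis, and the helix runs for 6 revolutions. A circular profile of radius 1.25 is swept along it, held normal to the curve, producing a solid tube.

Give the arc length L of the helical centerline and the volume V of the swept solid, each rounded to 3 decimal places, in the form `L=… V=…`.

L=566.929 V=2782.907

2πR = 2π·14 = 87.964594
per-turn = √(87.964594² + 34.5²) = √(7737.7699 + 1190.25) = √8928.0199 = 94.488200
L = 6 × 94.488200 = 566.929197
V = π·1.25² × L = 4.908739 × 566.929197 = 2782.907189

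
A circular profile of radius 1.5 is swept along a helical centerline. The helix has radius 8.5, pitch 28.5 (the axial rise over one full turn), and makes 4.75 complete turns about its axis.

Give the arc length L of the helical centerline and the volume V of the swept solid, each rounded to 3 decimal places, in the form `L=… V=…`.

2πR = 2π·8.5 = 53.407075
per-turn = √(53.407075² + 28.5²) = √(2852.3157 + 812.25) = √3664.5657 = 60.535656
L = 4.75 × 60.535656 = 287.544367
V = π·1.5² × L = 7.068583 × 287.544367 = 2032.531359

L=287.544 V=2032.531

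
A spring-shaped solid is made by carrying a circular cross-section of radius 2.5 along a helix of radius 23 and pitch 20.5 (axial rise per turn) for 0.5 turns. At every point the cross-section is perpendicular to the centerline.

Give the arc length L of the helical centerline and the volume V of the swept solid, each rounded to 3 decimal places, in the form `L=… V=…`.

L=72.980 V=1432.959

2πR = 2π·23 = 144.513262
per-turn = √(144.513262² + 20.5²) = √(20884.0829 + 420.25) = √21304.3329 = 145.960039
L = 0.5 × 145.960039 = 72.980019
V = π·2.5² × L = 19.634954 × 72.980019 = 1432.959330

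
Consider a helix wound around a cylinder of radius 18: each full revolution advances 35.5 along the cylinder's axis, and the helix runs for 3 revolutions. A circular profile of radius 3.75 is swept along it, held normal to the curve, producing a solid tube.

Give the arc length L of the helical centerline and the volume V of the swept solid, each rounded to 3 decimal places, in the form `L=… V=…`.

L=355.614 V=15710.545

2πR = 2π·18 = 113.097336
per-turn = √(113.097336² + 35.5²) = √(12791.0073 + 1260.25) = √14051.2573 = 118.537999
L = 3 × 118.537999 = 355.613998
V = π·3.75² × L = 44.178647 × 355.613998 = 15710.545186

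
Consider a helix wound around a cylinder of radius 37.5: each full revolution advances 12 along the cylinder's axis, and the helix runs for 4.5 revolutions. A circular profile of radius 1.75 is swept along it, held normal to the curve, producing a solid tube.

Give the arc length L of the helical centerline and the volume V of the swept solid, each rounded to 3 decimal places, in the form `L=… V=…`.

2πR = 2π·37.5 = 235.619449
per-turn = √(235.619449² + 12²) = √(55516.5248 + 144) = √55660.5248 = 235.924829
L = 4.5 × 235.924829 = 1061.661729
V = π·1.75² × L = 9.621128 × 1061.661729 = 10214.382856

L=1061.662 V=10214.383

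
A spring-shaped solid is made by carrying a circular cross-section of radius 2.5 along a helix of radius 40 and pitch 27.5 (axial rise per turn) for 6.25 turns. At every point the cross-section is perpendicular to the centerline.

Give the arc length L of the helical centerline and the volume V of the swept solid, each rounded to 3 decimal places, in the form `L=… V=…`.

2πR = 2π·40 = 251.327412
per-turn = √(251.327412² + 27.5²) = √(63165.4682 + 756.25) = √63921.7182 = 252.827447
L = 6.25 × 252.827447 = 1580.171546
V = π·2.5² × L = 19.634954 × 1580.171546 = 31026.595759

L=1580.172 V=31026.596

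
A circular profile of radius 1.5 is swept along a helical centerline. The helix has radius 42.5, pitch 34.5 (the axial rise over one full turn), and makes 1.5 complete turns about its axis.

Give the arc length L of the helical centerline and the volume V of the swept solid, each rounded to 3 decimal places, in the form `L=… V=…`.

L=403.882 V=2854.875

2πR = 2π·42.5 = 267.035376
per-turn = √(267.035376² + 34.5²) = √(71307.8918 + 1190.25) = √72498.1418 = 269.254790
L = 1.5 × 269.254790 = 403.882185
V = π·1.5² × L = 7.068583 × 403.882185 = 2854.874934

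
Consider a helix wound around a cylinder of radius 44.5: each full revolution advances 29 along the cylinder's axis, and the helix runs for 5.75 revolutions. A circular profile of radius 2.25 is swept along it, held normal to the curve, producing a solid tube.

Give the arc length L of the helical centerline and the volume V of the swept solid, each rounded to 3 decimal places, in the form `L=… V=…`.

L=1616.334 V=25706.689

2πR = 2π·44.5 = 279.601746
per-turn = √(279.601746² + 29²) = √(78177.1365 + 841) = √79018.1365 = 281.101648
L = 5.75 × 281.101648 = 1616.334476
V = π·2.25² × L = 15.904313 × 1616.334476 = 25706.689102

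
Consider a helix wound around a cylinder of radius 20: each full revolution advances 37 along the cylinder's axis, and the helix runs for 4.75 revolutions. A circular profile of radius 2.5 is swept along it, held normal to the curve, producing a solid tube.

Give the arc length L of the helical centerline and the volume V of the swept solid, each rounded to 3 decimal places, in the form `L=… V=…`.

L=622.239 V=12217.625

2πR = 2π·20 = 125.663706
per-turn = √(125.663706² + 37²) = √(15791.3670 + 1369) = √17160.3670 = 130.997584
L = 4.75 × 130.997584 = 622.238525
V = π·2.5² × L = 19.634954 × 622.238525 = 12217.624859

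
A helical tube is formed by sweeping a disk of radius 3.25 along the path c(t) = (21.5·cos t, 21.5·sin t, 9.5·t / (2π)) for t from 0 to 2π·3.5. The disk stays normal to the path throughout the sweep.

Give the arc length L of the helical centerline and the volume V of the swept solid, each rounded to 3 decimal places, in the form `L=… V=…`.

L=473.977 V=15728.026

2πR = 2π·21.5 = 135.088484
per-turn = √(135.088484² + 9.5²) = √(18248.8985 + 90.25) = √18339.1485 = 135.422112
L = 3.5 × 135.422112 = 473.977394
V = π·3.25² × L = 33.183072 × 473.977394 = 15728.026167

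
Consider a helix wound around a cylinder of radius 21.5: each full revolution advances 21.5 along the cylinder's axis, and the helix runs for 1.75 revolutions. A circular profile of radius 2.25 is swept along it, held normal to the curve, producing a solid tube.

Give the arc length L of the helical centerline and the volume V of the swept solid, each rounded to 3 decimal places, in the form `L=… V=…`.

2πR = 2π·21.5 = 135.088484
per-turn = √(135.088484² + 21.5²) = √(18248.8985 + 462.25) = √18711.1485 = 136.788700
L = 1.75 × 136.788700 = 239.380226
V = π·2.25² × L = 15.904313 × 239.380226 = 3807.177988

L=239.380 V=3807.178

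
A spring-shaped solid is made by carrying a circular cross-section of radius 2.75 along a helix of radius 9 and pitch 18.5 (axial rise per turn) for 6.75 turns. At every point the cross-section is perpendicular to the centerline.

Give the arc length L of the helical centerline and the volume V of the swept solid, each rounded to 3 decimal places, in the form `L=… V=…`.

L=401.611 V=9541.591

2πR = 2π·9 = 56.548668
per-turn = √(56.548668² + 18.5²) = √(3197.7518 + 342.25) = √3540.0018 = 59.497914
L = 6.75 × 59.497914 = 401.610923
V = π·2.75² × L = 23.758294 × 401.610923 = 9541.590552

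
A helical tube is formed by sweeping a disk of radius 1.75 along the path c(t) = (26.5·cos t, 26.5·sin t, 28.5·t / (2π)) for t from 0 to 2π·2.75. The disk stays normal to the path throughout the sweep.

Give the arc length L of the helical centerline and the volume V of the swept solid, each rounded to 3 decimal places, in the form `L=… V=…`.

2πR = 2π·26.5 = 166.504411
per-turn = √(166.504411² + 28.5²) = √(27723.7188 + 812.25) = √28535.9688 = 168.925927
L = 2.75 × 168.925927 = 464.546299
V = π·1.75² × L = 9.621128 × 464.546299 = 4469.459172

L=464.546 V=4469.459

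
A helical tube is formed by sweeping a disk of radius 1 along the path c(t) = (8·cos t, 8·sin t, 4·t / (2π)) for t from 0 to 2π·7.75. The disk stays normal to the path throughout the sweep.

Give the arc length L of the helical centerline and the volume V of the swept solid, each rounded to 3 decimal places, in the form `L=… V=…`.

L=390.789 V=1227.700

2πR = 2π·8 = 50.265482
per-turn = √(50.265482² + 4²) = √(2526.6187 + 16) = √2542.6187 = 50.424386
L = 7.75 × 50.424386 = 390.788993
V = π·1² × L = 3.141593 × 390.788993 = 1227.699830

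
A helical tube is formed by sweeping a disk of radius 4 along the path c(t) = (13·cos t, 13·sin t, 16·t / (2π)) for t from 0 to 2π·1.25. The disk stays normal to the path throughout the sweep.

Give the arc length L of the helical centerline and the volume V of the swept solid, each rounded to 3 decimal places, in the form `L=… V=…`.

L=104.042 V=5229.729

2πR = 2π·13 = 81.681409
per-turn = √(81.681409² + 16²) = √(6671.8526 + 256) = √6927.8526 = 83.233723
L = 1.25 × 83.233723 = 104.042153
V = π·4² × L = 50.265482 × 104.042153 = 5229.729028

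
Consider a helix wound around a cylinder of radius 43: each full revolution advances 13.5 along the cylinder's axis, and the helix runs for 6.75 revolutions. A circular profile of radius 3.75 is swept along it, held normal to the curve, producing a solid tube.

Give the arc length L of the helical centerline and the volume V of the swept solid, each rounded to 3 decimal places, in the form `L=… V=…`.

2πR = 2π·43 = 270.176968
per-turn = √(270.176968² + 13.5²) = √(72995.5942 + 182.25) = √73177.8442 = 270.514037
L = 6.75 × 270.514037 = 1825.969749
V = π·3.75² × L = 44.178647 × 1825.969749 = 80668.872408

L=1825.970 V=80668.872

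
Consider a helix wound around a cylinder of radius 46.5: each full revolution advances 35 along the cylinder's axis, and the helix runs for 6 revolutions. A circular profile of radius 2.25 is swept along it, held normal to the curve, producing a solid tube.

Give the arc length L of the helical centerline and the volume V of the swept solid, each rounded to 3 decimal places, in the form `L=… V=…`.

L=1765.542 V=28079.737

2πR = 2π·46.5 = 292.168117
per-turn = √(292.168117² + 35²) = √(85362.2085 + 1225) = √86587.2085 = 294.257045
L = 6 × 294.257045 = 1765.542269
V = π·2.25² × L = 15.904313 × 1765.542269 = 28079.736528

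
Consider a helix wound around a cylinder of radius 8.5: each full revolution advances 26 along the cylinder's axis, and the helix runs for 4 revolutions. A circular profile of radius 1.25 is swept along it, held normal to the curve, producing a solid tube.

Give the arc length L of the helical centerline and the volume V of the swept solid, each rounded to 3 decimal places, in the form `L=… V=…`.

2πR = 2π·8.5 = 53.407075
per-turn = √(53.407075² + 26²) = √(2852.3157 + 676) = √3528.3157 = 59.399627
L = 4 × 59.399627 = 237.598507
V = π·1.25² × L = 4.908739 × 237.598507 = 1166.308946

L=237.599 V=1166.309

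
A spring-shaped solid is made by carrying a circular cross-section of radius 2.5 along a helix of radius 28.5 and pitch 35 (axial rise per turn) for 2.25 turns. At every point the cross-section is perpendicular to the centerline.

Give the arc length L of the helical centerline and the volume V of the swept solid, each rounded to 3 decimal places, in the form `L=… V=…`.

2πR = 2π·28.5 = 179.070781
per-turn = √(179.070781² + 35²) = √(32066.3447 + 1225) = √33291.3447 = 182.459159
L = 2.25 × 182.459159 = 410.533108
V = π·2.5² × L = 19.634954 × 410.533108 = 8060.798721

L=410.533 V=8060.799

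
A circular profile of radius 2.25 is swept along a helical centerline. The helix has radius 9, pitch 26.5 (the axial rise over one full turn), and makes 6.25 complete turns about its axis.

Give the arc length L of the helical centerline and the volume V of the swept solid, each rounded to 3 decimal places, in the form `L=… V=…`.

2πR = 2π·9 = 56.548668
per-turn = √(56.548668² + 26.5²) = √(3197.7518 + 702.25) = √3900.0018 = 62.449995
L = 6.25 × 62.449995 = 390.312466
V = π·2.25² × L = 15.904313 × 390.312466 = 6207.651557

L=390.312 V=6207.652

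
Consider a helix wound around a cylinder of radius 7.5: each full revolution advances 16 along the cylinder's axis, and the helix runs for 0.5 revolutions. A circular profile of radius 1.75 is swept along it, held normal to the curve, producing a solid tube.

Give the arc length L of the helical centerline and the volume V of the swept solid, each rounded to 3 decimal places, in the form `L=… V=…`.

L=24.883 V=239.403

2πR = 2π·7.5 = 47.123890
per-turn = √(47.123890² + 16²) = √(2220.6610 + 256) = √2476.6610 = 49.766063
L = 0.5 × 49.766063 = 24.883031
V = π·1.75² × L = 9.621128 × 24.883031 = 239.402817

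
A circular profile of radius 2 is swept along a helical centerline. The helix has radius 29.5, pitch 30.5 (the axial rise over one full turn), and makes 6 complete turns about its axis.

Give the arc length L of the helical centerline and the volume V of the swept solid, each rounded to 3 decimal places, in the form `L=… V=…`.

2πR = 2π·29.5 = 185.353967
per-turn = √(185.353967² + 30.5²) = √(34356.0929 + 930.25) = √35286.3429 = 187.846594
L = 6 × 187.846594 = 1127.079565
V = π·2² × L = 12.566371 × 1127.079565 = 14163.299522

L=1127.080 V=14163.300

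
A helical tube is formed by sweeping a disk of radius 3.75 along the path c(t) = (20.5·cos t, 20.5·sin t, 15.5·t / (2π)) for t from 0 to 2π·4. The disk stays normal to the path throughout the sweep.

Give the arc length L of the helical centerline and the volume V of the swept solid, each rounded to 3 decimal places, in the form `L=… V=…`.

2πR = 2π·20.5 = 128.805299
per-turn = √(128.805299² + 15.5²) = √(16590.8050 + 240.25) = √16831.0550 = 129.734556
L = 4 × 129.734556 = 518.938224
V = π·3.75² × L = 44.178647 × 518.938224 = 22925.988437

L=518.938 V=22925.988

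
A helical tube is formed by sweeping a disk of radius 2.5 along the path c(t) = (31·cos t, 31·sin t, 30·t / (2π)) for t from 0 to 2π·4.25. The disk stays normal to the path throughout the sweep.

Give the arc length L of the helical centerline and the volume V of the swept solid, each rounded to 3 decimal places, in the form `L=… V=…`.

L=837.571 V=16445.667

2πR = 2π·31 = 194.778745
per-turn = √(194.778745² + 30²) = √(37938.7593 + 900) = √38838.7593 = 197.075517
L = 4.25 × 197.075517 = 837.570946
V = π·2.5² × L = 19.634954 × 837.570946 = 16445.667075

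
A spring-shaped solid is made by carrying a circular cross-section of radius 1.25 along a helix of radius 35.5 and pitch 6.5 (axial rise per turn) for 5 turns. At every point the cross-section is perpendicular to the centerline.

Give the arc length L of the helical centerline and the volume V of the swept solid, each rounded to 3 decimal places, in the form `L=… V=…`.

L=1115.739 V=5476.870

2πR = 2π·35.5 = 223.053078
per-turn = √(223.053078² + 6.5²) = √(49752.6758 + 42.25) = √49794.9258 = 223.147767
L = 5 × 223.147767 = 1115.738834
V = π·1.25² × L = 4.908739 × 1115.738834 = 5476.870192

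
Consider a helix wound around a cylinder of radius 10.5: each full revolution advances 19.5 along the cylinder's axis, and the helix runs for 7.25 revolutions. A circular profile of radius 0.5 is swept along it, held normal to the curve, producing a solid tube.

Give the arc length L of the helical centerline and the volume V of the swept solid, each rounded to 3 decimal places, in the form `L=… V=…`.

L=498.763 V=391.728

2πR = 2π·10.5 = 65.973446
per-turn = √(65.973446² + 19.5²) = √(4352.4955 + 380.25) = √4732.7455 = 68.794953
L = 7.25 × 68.794953 = 498.763408
V = π·0.5² × L = 0.785398 × 498.763408 = 391.727865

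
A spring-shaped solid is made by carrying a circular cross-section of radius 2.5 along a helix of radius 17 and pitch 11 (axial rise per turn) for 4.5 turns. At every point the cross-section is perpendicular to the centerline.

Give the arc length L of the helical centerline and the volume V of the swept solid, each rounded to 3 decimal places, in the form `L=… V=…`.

L=483.206 V=9487.723

2πR = 2π·17 = 106.814150
per-turn = √(106.814150² + 11²) = √(11409.2627 + 121) = √11530.2627 = 107.379061
L = 4.5 × 107.379061 = 483.205773
V = π·2.5² × L = 19.634954 × 483.205773 = 9487.723174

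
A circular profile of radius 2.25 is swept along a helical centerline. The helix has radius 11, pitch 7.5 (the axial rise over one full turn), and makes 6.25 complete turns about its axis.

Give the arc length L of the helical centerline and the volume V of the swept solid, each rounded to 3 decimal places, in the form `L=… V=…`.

2πR = 2π·11 = 69.115038
per-turn = √(69.115038² + 7.5²) = √(4776.8885 + 56.25) = √4833.1385 = 69.520778
L = 6.25 × 69.520778 = 434.504861
V = π·2.25² × L = 15.904313 × 434.504861 = 6910.501219

L=434.505 V=6910.501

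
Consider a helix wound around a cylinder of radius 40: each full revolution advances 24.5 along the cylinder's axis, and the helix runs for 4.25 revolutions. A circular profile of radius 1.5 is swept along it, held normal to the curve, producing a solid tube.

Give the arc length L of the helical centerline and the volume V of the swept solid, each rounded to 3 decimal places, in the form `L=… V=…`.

L=1073.205 V=7586.037

2πR = 2π·40 = 251.327412
per-turn = √(251.327412² + 24.5²) = √(63165.4682 + 600.25) = √63765.7182 = 252.518748
L = 4.25 × 252.518748 = 1073.204680
V = π·1.5² × L = 7.068583 × 1073.204680 = 7586.036859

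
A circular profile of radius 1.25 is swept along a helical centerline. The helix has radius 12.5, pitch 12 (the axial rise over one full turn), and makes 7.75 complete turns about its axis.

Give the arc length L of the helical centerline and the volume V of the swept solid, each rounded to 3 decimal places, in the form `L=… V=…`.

L=615.747 V=3022.542

2πR = 2π·12.5 = 78.539816
per-turn = √(78.539816² + 12²) = √(6168.5028 + 144) = √6312.5028 = 79.451260
L = 7.75 × 79.451260 = 615.747267
V = π·1.25² × L = 4.908739 × 615.747267 = 3022.542327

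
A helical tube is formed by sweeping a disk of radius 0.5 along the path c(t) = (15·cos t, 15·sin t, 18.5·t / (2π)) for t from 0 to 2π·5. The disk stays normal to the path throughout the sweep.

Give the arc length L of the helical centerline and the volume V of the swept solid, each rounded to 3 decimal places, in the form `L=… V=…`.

L=480.232 V=377.173

2πR = 2π·15 = 94.247780
per-turn = √(94.247780² + 18.5²) = √(8882.6440 + 342.25) = √9224.8940 = 96.046312
L = 5 × 96.046312 = 480.231558
V = π·0.5² × L = 0.785398 × 480.231558 = 377.172983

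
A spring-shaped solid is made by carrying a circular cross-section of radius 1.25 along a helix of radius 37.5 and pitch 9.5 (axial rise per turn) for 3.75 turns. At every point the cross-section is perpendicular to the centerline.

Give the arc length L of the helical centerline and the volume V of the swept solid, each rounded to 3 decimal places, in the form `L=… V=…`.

2πR = 2π·37.5 = 235.619449
per-turn = √(235.619449² + 9.5²) = √(55516.5248 + 90.25) = √55606.7748 = 235.810888
L = 3.75 × 235.810888 = 884.290829
V = π·1.25² × L = 4.908739 × 884.290829 = 4340.752456

L=884.291 V=4340.752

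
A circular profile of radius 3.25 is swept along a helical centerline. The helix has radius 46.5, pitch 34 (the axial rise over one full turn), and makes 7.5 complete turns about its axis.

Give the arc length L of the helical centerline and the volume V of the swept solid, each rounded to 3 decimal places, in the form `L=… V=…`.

L=2206.048 V=73203.461

2πR = 2π·46.5 = 292.168117
per-turn = √(292.168117² + 34²) = √(85362.2085 + 1156) = √86518.2085 = 294.139777
L = 7.5 × 294.139777 = 2206.048328
V = π·3.25² × L = 33.183072 × 2206.048328 = 73203.461399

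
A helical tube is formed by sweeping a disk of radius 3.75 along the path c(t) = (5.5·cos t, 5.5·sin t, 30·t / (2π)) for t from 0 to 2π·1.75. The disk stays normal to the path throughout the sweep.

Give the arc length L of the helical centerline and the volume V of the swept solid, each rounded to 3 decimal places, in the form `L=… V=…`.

L=80.085 V=3538.033

2πR = 2π·5.5 = 34.557519
per-turn = √(34.557519² + 30²) = √(1194.2221 + 900) = √2094.2221 = 45.762672
L = 1.75 × 45.762672 = 80.084676
V = π·3.75² × L = 44.178647 × 80.084676 = 3538.032593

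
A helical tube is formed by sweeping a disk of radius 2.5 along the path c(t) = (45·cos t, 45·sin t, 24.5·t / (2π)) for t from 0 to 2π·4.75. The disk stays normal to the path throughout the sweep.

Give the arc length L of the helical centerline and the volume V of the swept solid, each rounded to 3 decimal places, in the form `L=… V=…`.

L=1348.063 V=26469.164

2πR = 2π·45 = 282.743339
per-turn = √(282.743339² + 24.5²) = √(79943.7956 + 600.25) = √80544.0456 = 283.802829
L = 4.75 × 283.802829 = 1348.063437
V = π·2.5² × L = 19.634954 × 1348.063437 = 26469.163687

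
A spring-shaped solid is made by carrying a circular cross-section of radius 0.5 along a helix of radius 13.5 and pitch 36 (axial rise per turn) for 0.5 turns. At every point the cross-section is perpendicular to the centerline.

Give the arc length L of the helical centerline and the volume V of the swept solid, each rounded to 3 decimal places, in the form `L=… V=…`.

2πR = 2π·13.5 = 84.823002
per-turn = √(84.823002² + 36²) = √(7194.9416 + 1296) = √8490.9416 = 92.146305
L = 0.5 × 92.146305 = 46.073153
V = π·0.5² × L = 0.785398 × 46.073153 = 36.185770

L=46.073 V=36.186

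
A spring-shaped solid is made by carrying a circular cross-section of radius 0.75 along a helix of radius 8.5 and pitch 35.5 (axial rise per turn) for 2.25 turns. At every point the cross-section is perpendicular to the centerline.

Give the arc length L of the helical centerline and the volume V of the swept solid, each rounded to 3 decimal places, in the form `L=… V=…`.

2πR = 2π·8.5 = 53.407075
per-turn = √(53.407075² + 35.5²) = √(2852.3157 + 1260.25) = √4112.5657 = 64.129289
L = 2.25 × 64.129289 = 144.290900
V = π·0.75² × L = 1.767146 × 144.290900 = 254.983067

L=144.291 V=254.983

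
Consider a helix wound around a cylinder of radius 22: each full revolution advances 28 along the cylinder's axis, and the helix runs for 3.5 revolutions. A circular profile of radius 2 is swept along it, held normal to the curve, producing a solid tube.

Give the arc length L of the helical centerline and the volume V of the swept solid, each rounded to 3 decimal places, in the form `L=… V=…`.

L=493.631 V=6203.150

2πR = 2π·22 = 138.230077
per-turn = √(138.230077² + 28²) = √(19107.5541 + 784) = √19891.5541 = 141.037421
L = 3.5 × 141.037421 = 493.630973
V = π·2² × L = 12.566371 × 493.630973 = 6203.149759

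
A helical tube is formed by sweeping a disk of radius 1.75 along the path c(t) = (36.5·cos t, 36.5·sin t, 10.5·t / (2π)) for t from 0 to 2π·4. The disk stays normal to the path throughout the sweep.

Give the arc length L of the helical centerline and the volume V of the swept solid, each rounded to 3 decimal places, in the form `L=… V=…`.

L=918.306 V=8835.139

2πR = 2π·36.5 = 229.336264
per-turn = √(229.336264² + 10.5²) = √(52595.1219 + 110.25) = √52705.3719 = 229.576505
L = 4 × 229.576505 = 918.306022
V = π·1.75² × L = 9.621128 × 918.306022 = 8835.139321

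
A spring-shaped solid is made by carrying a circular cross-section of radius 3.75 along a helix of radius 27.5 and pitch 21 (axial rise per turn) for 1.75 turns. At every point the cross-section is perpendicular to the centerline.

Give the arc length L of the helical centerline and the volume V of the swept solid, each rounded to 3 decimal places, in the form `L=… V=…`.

2πR = 2π·27.5 = 172.787596
per-turn = √(172.787596² + 21²) = √(29855.5533 + 441) = √30296.5533 = 174.059051
L = 1.75 × 174.059051 = 304.603340
V = π·3.75² × L = 44.178647 × 304.603340 = 13456.963323

L=304.603 V=13456.963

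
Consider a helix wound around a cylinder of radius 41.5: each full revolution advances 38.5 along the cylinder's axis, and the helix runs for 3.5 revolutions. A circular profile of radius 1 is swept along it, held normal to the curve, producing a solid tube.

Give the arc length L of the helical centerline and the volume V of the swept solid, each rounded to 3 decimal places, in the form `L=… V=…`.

2πR = 2π·41.5 = 260.752190
per-turn = √(260.752190² + 38.5²) = √(67991.7047 + 1482.25) = √69473.9547 = 263.579124
L = 3.5 × 263.579124 = 922.526935
V = π·1² × L = 3.141593 × 922.526935 = 2898.203841

L=922.527 V=2898.204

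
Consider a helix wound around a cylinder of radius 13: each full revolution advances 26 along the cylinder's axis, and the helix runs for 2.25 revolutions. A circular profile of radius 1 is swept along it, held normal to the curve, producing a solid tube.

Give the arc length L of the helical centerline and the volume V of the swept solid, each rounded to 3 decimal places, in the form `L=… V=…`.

2πR = 2π·13 = 81.681409
per-turn = √(81.681409² + 26²) = √(6671.8526 + 676) = √7347.8526 = 85.719616
L = 2.25 × 85.719616 = 192.869136
V = π·1² × L = 3.141593 × 192.869136 = 605.916261

L=192.869 V=605.916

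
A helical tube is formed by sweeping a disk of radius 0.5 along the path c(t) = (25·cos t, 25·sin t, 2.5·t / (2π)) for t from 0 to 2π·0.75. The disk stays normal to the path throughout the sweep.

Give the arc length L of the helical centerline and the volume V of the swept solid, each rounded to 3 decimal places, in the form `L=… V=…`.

L=117.825 V=92.539

2πR = 2π·25 = 157.079633
per-turn = √(157.079633² + 2.5²) = √(24674.0110 + 6.25) = √24680.2610 = 157.099526
L = 0.75 × 157.099526 = 117.824644
V = π·0.5² × L = 0.785398 × 117.824644 = 92.539259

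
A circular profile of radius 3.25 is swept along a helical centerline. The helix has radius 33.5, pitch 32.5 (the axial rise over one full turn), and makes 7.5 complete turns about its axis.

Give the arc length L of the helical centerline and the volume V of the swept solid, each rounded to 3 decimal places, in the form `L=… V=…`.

L=1597.357 V=53005.228

2πR = 2π·33.5 = 210.486708
per-turn = √(210.486708² + 32.5²) = √(44304.6542 + 1056.25) = √45360.9042 = 212.980995
L = 7.5 × 212.980995 = 1597.357461
V = π·3.25² × L = 33.183072 × 1597.357461 = 53005.228289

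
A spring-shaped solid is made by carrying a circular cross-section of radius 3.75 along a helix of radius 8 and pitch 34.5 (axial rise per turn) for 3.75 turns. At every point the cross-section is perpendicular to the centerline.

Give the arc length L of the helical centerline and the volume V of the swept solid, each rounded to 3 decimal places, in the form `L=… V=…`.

L=228.623 V=10100.254

2πR = 2π·8 = 50.265482
per-turn = √(50.265482² + 34.5²) = √(2526.6187 + 1190.25) = √3716.8687 = 60.966128
L = 3.75 × 60.966128 = 228.622979
V = π·3.75² × L = 44.178647 × 228.622979 = 10100.253809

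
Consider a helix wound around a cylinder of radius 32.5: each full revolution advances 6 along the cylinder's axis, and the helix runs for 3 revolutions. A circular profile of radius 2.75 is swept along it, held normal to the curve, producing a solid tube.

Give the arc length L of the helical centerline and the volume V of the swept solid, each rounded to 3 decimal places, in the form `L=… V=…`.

2πR = 2π·32.5 = 204.203522
per-turn = √(204.203522² + 6²) = √(41699.0786 + 36) = √41735.0786 = 204.291651
L = 3 × 204.291651 = 612.874952
V = π·2.75² × L = 23.758294 × 612.874952 = 14560.863577

L=612.875 V=14560.864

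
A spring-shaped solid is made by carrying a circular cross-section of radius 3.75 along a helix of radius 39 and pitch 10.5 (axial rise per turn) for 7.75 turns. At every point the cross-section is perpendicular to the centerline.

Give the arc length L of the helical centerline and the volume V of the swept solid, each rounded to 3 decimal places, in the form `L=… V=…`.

L=1900.835 V=83976.335

2πR = 2π·39 = 245.044227
per-turn = √(245.044227² + 10.5²) = √(60046.6732 + 110.25) = √60156.9232 = 245.269083
L = 7.75 × 245.269083 = 1900.835395
V = π·3.75² × L = 44.178647 × 1900.835395 = 83976.335327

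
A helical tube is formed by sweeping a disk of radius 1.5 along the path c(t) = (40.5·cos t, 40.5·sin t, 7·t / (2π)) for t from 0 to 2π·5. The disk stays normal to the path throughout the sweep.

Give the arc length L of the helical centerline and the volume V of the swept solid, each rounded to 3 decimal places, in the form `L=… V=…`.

L=1272.826 V=8997.079

2πR = 2π·40.5 = 254.469005
per-turn = √(254.469005² + 7²) = √(64754.4745 + 49) = √64803.4745 = 254.565266
L = 5 × 254.565266 = 1272.826328
V = π·1.5² × L = 7.068583 × 1272.826328 = 8997.079145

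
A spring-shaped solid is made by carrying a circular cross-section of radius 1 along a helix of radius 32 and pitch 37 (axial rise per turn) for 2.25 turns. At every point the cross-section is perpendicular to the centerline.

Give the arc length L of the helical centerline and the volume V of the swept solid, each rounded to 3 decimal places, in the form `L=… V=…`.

L=459.986 V=1445.087

2πR = 2π·32 = 201.061930
per-turn = √(201.061930² + 37²) = √(40425.8996 + 1369) = √41794.8996 = 204.438009
L = 2.25 × 204.438009 = 459.985521
V = π·1² × L = 3.141593 × 459.985521 = 1445.087133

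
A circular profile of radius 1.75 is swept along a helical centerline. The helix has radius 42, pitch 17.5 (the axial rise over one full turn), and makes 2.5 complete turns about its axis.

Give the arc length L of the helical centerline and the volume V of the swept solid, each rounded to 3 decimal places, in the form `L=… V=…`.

2πR = 2π·42 = 263.893783
per-turn = √(263.893783² + 17.5²) = √(69639.9287 + 306.25) = √69946.1787 = 264.473399
L = 2.5 × 264.473399 = 661.183497
V = π·1.75² × L = 9.621128 × 661.183497 = 6361.330726

L=661.183 V=6361.331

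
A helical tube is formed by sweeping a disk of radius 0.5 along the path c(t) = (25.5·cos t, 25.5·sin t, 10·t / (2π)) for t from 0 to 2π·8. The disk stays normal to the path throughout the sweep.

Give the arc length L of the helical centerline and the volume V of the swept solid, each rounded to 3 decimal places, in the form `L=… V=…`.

L=1284.264 V=1008.659

2πR = 2π·25.5 = 160.221225
per-turn = √(160.221225² + 10²) = √(25670.8410 + 100) = √25770.8410 = 160.532991
L = 8 × 160.532991 = 1284.263924
V = π·0.5² × L = 0.785398 × 1284.263924 = 1008.658527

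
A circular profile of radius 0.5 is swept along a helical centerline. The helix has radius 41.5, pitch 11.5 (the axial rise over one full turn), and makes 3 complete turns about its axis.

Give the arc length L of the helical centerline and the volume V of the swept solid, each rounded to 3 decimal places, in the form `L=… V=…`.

L=783.017 V=614.980

2πR = 2π·41.5 = 260.752190
per-turn = √(260.752190² + 11.5²) = √(67991.7047 + 132.25) = √68123.9547 = 261.005660
L = 3 × 261.005660 = 783.016981
V = π·0.5² × L = 0.785398 × 783.016981 = 614.980099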